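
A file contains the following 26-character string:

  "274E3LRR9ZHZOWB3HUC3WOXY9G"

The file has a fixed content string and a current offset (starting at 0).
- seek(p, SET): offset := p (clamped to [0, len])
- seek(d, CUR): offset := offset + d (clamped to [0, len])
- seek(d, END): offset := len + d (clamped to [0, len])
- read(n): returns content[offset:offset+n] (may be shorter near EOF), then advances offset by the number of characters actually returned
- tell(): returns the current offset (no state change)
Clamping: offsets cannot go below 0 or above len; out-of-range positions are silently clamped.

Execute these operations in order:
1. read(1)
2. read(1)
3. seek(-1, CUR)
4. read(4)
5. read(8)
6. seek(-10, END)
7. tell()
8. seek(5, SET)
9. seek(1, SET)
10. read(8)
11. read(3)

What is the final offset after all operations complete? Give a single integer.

After 1 (read(1)): returned '2', offset=1
After 2 (read(1)): returned '7', offset=2
After 3 (seek(-1, CUR)): offset=1
After 4 (read(4)): returned '74E3', offset=5
After 5 (read(8)): returned 'LRR9ZHZO', offset=13
After 6 (seek(-10, END)): offset=16
After 7 (tell()): offset=16
After 8 (seek(5, SET)): offset=5
After 9 (seek(1, SET)): offset=1
After 10 (read(8)): returned '74E3LRR9', offset=9
After 11 (read(3)): returned 'ZHZ', offset=12

Answer: 12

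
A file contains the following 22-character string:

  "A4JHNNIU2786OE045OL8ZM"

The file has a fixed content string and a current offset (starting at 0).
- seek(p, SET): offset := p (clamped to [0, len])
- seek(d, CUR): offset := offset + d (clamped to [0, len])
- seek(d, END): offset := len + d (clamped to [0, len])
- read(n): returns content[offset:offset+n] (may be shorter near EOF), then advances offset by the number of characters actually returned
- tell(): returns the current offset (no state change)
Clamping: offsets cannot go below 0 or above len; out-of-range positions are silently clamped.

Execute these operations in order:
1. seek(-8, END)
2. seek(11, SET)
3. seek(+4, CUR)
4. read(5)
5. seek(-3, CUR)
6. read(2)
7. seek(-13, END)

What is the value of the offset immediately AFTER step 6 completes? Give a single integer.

After 1 (seek(-8, END)): offset=14
After 2 (seek(11, SET)): offset=11
After 3 (seek(+4, CUR)): offset=15
After 4 (read(5)): returned '45OL8', offset=20
After 5 (seek(-3, CUR)): offset=17
After 6 (read(2)): returned 'OL', offset=19

Answer: 19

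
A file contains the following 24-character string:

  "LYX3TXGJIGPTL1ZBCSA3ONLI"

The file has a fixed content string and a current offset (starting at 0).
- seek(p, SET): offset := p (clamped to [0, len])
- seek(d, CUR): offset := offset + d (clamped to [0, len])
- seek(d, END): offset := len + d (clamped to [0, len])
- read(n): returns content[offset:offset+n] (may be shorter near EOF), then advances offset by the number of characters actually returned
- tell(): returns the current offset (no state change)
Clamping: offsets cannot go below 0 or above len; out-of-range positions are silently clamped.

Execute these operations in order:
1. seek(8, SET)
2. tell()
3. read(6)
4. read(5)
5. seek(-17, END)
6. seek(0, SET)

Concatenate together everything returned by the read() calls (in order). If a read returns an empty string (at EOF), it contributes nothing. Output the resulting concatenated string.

After 1 (seek(8, SET)): offset=8
After 2 (tell()): offset=8
After 3 (read(6)): returned 'IGPTL1', offset=14
After 4 (read(5)): returned 'ZBCSA', offset=19
After 5 (seek(-17, END)): offset=7
After 6 (seek(0, SET)): offset=0

Answer: IGPTL1ZBCSA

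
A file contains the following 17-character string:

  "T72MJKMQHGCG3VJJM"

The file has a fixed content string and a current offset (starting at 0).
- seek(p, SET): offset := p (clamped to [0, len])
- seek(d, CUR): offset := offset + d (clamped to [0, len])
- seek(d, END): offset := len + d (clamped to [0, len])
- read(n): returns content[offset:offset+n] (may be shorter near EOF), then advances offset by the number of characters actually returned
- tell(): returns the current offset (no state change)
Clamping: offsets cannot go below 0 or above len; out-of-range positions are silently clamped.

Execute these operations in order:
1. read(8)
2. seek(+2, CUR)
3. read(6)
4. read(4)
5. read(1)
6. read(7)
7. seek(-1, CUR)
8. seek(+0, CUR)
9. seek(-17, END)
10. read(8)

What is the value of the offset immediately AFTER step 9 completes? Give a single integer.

After 1 (read(8)): returned 'T72MJKMQ', offset=8
After 2 (seek(+2, CUR)): offset=10
After 3 (read(6)): returned 'CG3VJJ', offset=16
After 4 (read(4)): returned 'M', offset=17
After 5 (read(1)): returned '', offset=17
After 6 (read(7)): returned '', offset=17
After 7 (seek(-1, CUR)): offset=16
After 8 (seek(+0, CUR)): offset=16
After 9 (seek(-17, END)): offset=0

Answer: 0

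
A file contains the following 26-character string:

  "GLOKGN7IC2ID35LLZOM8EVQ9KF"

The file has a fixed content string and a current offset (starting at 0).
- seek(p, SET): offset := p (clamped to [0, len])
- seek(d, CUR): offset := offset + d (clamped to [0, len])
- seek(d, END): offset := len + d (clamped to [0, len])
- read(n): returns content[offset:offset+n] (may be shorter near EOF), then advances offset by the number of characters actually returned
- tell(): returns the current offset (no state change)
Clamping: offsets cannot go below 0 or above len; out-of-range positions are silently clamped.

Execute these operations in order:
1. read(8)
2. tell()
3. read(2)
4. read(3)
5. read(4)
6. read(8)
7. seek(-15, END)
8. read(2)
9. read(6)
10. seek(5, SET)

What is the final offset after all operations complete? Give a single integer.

Answer: 5

Derivation:
After 1 (read(8)): returned 'GLOKGN7I', offset=8
After 2 (tell()): offset=8
After 3 (read(2)): returned 'C2', offset=10
After 4 (read(3)): returned 'ID3', offset=13
After 5 (read(4)): returned '5LLZ', offset=17
After 6 (read(8)): returned 'OM8EVQ9K', offset=25
After 7 (seek(-15, END)): offset=11
After 8 (read(2)): returned 'D3', offset=13
After 9 (read(6)): returned '5LLZOM', offset=19
After 10 (seek(5, SET)): offset=5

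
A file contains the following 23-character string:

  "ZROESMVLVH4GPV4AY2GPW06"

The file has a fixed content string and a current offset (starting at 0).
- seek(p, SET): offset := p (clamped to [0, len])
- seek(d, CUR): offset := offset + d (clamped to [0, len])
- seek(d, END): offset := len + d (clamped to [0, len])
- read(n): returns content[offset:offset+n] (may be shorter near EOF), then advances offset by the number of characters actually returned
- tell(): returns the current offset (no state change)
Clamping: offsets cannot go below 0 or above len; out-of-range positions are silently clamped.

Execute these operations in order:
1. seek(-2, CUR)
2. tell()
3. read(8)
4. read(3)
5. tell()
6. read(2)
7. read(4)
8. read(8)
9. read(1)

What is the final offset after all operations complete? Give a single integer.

Answer: 23

Derivation:
After 1 (seek(-2, CUR)): offset=0
After 2 (tell()): offset=0
After 3 (read(8)): returned 'ZROESMVL', offset=8
After 4 (read(3)): returned 'VH4', offset=11
After 5 (tell()): offset=11
After 6 (read(2)): returned 'GP', offset=13
After 7 (read(4)): returned 'V4AY', offset=17
After 8 (read(8)): returned '2GPW06', offset=23
After 9 (read(1)): returned '', offset=23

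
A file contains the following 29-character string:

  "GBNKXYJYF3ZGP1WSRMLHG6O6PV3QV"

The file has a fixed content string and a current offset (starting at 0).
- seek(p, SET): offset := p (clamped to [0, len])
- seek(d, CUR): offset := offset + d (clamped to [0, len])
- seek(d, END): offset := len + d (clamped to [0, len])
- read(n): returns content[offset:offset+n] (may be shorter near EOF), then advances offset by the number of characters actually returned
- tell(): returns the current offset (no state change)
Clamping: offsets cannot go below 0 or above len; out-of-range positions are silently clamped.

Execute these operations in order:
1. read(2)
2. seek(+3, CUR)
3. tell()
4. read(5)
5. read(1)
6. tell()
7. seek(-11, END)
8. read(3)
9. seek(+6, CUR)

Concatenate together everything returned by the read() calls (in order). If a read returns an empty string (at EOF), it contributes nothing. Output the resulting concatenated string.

Answer: GBYJYF3ZLHG

Derivation:
After 1 (read(2)): returned 'GB', offset=2
After 2 (seek(+3, CUR)): offset=5
After 3 (tell()): offset=5
After 4 (read(5)): returned 'YJYF3', offset=10
After 5 (read(1)): returned 'Z', offset=11
After 6 (tell()): offset=11
After 7 (seek(-11, END)): offset=18
After 8 (read(3)): returned 'LHG', offset=21
After 9 (seek(+6, CUR)): offset=27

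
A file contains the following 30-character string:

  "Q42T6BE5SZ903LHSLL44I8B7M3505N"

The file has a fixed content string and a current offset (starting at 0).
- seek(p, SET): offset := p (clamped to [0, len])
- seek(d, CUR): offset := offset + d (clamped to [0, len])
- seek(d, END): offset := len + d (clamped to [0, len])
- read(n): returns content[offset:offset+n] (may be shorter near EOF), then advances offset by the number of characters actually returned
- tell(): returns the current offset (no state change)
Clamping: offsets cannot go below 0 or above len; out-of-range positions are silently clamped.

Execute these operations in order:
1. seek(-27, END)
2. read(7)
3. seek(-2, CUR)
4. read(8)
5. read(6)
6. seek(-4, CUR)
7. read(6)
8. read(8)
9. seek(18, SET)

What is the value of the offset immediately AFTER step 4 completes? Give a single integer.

After 1 (seek(-27, END)): offset=3
After 2 (read(7)): returned 'T6BE5SZ', offset=10
After 3 (seek(-2, CUR)): offset=8
After 4 (read(8)): returned 'SZ903LHS', offset=16

Answer: 16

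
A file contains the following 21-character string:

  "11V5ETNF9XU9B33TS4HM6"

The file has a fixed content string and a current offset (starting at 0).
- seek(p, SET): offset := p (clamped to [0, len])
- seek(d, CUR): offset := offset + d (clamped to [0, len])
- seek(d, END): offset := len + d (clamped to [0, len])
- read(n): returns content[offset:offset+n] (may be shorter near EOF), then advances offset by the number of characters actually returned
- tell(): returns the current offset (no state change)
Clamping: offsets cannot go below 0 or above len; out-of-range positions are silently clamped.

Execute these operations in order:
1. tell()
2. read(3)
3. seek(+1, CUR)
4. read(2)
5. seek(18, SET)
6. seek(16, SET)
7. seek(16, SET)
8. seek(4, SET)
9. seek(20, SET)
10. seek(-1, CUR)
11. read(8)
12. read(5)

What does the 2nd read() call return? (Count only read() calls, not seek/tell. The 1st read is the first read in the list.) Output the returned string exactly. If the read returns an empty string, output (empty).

After 1 (tell()): offset=0
After 2 (read(3)): returned '11V', offset=3
After 3 (seek(+1, CUR)): offset=4
After 4 (read(2)): returned 'ET', offset=6
After 5 (seek(18, SET)): offset=18
After 6 (seek(16, SET)): offset=16
After 7 (seek(16, SET)): offset=16
After 8 (seek(4, SET)): offset=4
After 9 (seek(20, SET)): offset=20
After 10 (seek(-1, CUR)): offset=19
After 11 (read(8)): returned 'M6', offset=21
After 12 (read(5)): returned '', offset=21

Answer: ET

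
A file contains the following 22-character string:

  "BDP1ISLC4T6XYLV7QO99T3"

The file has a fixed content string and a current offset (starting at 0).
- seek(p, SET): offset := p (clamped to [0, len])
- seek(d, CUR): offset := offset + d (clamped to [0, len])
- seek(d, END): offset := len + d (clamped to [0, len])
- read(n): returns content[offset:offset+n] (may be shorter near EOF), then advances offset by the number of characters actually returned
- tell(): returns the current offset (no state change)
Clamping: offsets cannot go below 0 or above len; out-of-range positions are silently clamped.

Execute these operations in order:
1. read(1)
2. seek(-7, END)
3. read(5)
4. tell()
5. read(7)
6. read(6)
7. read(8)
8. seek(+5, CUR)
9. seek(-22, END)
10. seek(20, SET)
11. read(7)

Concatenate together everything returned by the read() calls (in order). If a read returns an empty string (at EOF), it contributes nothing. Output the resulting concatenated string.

Answer: B7QO99T3T3

Derivation:
After 1 (read(1)): returned 'B', offset=1
After 2 (seek(-7, END)): offset=15
After 3 (read(5)): returned '7QO99', offset=20
After 4 (tell()): offset=20
After 5 (read(7)): returned 'T3', offset=22
After 6 (read(6)): returned '', offset=22
After 7 (read(8)): returned '', offset=22
After 8 (seek(+5, CUR)): offset=22
After 9 (seek(-22, END)): offset=0
After 10 (seek(20, SET)): offset=20
After 11 (read(7)): returned 'T3', offset=22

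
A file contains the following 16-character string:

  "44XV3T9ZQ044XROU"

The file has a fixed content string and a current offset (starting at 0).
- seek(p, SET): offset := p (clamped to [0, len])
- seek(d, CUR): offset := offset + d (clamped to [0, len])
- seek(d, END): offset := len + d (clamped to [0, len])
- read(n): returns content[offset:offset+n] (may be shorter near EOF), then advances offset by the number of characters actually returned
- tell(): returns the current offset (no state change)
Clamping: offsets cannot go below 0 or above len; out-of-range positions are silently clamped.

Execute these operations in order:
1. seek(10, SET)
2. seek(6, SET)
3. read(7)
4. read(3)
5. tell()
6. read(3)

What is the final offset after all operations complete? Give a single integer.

After 1 (seek(10, SET)): offset=10
After 2 (seek(6, SET)): offset=6
After 3 (read(7)): returned '9ZQ044X', offset=13
After 4 (read(3)): returned 'ROU', offset=16
After 5 (tell()): offset=16
After 6 (read(3)): returned '', offset=16

Answer: 16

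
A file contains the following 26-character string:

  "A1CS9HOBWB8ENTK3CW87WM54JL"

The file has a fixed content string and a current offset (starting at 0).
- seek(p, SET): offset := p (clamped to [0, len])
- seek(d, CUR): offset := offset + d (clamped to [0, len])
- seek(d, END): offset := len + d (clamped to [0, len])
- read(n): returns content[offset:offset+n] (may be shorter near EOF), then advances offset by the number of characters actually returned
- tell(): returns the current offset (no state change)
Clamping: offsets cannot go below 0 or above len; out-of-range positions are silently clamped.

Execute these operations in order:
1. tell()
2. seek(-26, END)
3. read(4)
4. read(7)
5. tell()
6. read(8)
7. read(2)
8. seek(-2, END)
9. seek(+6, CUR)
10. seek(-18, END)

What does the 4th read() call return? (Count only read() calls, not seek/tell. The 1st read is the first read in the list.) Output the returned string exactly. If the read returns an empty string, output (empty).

After 1 (tell()): offset=0
After 2 (seek(-26, END)): offset=0
After 3 (read(4)): returned 'A1CS', offset=4
After 4 (read(7)): returned '9HOBWB8', offset=11
After 5 (tell()): offset=11
After 6 (read(8)): returned 'ENTK3CW8', offset=19
After 7 (read(2)): returned '7W', offset=21
After 8 (seek(-2, END)): offset=24
After 9 (seek(+6, CUR)): offset=26
After 10 (seek(-18, END)): offset=8

Answer: 7W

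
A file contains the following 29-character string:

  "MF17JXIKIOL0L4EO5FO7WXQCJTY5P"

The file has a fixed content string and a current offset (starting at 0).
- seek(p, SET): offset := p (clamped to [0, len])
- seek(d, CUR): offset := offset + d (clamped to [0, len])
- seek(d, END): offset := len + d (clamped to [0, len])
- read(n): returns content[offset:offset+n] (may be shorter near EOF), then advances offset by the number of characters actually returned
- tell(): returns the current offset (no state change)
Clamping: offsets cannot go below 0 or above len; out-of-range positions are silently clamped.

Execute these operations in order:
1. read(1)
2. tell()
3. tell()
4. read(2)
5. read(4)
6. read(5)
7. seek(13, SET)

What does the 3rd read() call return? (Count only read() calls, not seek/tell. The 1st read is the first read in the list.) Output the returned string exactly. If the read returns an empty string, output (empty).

After 1 (read(1)): returned 'M', offset=1
After 2 (tell()): offset=1
After 3 (tell()): offset=1
After 4 (read(2)): returned 'F1', offset=3
After 5 (read(4)): returned '7JXI', offset=7
After 6 (read(5)): returned 'KIOL0', offset=12
After 7 (seek(13, SET)): offset=13

Answer: 7JXI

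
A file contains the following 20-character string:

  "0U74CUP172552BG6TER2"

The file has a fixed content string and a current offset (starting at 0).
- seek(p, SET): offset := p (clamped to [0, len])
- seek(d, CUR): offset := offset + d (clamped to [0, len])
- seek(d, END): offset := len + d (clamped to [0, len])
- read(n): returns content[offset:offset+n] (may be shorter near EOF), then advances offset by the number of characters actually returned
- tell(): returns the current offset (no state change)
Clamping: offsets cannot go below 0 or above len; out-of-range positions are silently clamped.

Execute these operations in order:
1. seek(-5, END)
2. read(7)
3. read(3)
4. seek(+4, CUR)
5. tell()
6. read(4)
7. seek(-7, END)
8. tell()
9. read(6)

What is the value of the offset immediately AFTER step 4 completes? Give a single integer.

Answer: 20

Derivation:
After 1 (seek(-5, END)): offset=15
After 2 (read(7)): returned '6TER2', offset=20
After 3 (read(3)): returned '', offset=20
After 4 (seek(+4, CUR)): offset=20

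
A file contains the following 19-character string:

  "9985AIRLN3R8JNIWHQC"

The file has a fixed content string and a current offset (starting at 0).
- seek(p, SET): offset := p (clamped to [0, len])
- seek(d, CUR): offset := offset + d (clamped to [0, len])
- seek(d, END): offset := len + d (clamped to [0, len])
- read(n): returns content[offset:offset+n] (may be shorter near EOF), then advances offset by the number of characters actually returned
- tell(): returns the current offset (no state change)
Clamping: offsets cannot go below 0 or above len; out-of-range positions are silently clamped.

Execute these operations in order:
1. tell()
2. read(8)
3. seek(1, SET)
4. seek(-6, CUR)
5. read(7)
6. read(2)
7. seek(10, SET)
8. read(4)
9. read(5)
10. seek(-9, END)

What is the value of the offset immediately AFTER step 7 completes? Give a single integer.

After 1 (tell()): offset=0
After 2 (read(8)): returned '9985AIRL', offset=8
After 3 (seek(1, SET)): offset=1
After 4 (seek(-6, CUR)): offset=0
After 5 (read(7)): returned '9985AIR', offset=7
After 6 (read(2)): returned 'LN', offset=9
After 7 (seek(10, SET)): offset=10

Answer: 10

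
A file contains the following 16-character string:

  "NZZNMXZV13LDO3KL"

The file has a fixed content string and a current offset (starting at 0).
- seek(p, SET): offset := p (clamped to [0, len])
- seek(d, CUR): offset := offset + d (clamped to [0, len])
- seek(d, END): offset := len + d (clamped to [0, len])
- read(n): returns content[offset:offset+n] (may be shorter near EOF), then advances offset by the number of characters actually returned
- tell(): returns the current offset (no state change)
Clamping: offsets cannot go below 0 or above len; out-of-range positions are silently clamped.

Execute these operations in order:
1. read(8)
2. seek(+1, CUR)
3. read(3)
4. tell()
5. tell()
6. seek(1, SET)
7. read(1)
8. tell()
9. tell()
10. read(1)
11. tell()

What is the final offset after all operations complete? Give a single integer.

Answer: 3

Derivation:
After 1 (read(8)): returned 'NZZNMXZV', offset=8
After 2 (seek(+1, CUR)): offset=9
After 3 (read(3)): returned '3LD', offset=12
After 4 (tell()): offset=12
After 5 (tell()): offset=12
After 6 (seek(1, SET)): offset=1
After 7 (read(1)): returned 'Z', offset=2
After 8 (tell()): offset=2
After 9 (tell()): offset=2
After 10 (read(1)): returned 'Z', offset=3
After 11 (tell()): offset=3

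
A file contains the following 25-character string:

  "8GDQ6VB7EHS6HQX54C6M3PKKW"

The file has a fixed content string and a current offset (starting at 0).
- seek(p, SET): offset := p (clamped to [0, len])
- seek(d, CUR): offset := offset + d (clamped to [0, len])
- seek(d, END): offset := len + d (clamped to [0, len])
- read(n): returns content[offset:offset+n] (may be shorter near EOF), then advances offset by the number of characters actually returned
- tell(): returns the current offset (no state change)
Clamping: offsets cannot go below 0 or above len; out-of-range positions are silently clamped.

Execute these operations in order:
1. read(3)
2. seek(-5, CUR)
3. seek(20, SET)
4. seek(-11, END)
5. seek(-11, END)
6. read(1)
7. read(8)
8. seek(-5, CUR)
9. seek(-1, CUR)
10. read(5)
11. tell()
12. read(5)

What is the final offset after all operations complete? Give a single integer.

After 1 (read(3)): returned '8GD', offset=3
After 2 (seek(-5, CUR)): offset=0
After 3 (seek(20, SET)): offset=20
After 4 (seek(-11, END)): offset=14
After 5 (seek(-11, END)): offset=14
After 6 (read(1)): returned 'X', offset=15
After 7 (read(8)): returned '54C6M3PK', offset=23
After 8 (seek(-5, CUR)): offset=18
After 9 (seek(-1, CUR)): offset=17
After 10 (read(5)): returned 'C6M3P', offset=22
After 11 (tell()): offset=22
After 12 (read(5)): returned 'KKW', offset=25

Answer: 25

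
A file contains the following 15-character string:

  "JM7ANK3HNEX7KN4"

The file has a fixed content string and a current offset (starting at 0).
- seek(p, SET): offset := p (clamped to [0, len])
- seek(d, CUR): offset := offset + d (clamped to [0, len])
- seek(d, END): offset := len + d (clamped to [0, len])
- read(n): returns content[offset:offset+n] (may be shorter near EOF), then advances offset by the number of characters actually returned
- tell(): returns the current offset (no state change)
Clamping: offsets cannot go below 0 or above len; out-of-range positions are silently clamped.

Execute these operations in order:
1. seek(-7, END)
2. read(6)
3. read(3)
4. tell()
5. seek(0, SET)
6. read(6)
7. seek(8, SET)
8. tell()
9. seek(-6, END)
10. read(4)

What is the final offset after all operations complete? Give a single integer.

Answer: 13

Derivation:
After 1 (seek(-7, END)): offset=8
After 2 (read(6)): returned 'NEX7KN', offset=14
After 3 (read(3)): returned '4', offset=15
After 4 (tell()): offset=15
After 5 (seek(0, SET)): offset=0
After 6 (read(6)): returned 'JM7ANK', offset=6
After 7 (seek(8, SET)): offset=8
After 8 (tell()): offset=8
After 9 (seek(-6, END)): offset=9
After 10 (read(4)): returned 'EX7K', offset=13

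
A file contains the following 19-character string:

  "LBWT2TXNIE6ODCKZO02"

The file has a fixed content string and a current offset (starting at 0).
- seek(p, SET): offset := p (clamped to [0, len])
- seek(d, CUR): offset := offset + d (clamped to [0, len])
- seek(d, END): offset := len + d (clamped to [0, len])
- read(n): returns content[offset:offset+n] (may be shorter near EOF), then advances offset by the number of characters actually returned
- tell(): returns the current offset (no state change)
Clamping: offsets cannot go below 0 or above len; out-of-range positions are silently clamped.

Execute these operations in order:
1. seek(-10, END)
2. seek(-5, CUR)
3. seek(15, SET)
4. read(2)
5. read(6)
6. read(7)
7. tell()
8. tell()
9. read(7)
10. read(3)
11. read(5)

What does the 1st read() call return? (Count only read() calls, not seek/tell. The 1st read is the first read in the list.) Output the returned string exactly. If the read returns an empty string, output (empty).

After 1 (seek(-10, END)): offset=9
After 2 (seek(-5, CUR)): offset=4
After 3 (seek(15, SET)): offset=15
After 4 (read(2)): returned 'ZO', offset=17
After 5 (read(6)): returned '02', offset=19
After 6 (read(7)): returned '', offset=19
After 7 (tell()): offset=19
After 8 (tell()): offset=19
After 9 (read(7)): returned '', offset=19
After 10 (read(3)): returned '', offset=19
After 11 (read(5)): returned '', offset=19

Answer: ZO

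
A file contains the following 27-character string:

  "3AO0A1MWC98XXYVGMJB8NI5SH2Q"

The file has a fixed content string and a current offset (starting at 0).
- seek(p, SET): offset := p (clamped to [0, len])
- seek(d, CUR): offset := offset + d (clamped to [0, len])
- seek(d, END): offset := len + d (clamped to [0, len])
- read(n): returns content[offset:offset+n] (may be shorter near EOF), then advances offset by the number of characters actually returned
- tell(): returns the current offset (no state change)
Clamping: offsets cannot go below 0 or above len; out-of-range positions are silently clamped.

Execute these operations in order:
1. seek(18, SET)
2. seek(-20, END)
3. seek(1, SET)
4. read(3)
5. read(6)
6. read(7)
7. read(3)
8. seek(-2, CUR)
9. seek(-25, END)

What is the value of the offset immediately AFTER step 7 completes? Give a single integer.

Answer: 20

Derivation:
After 1 (seek(18, SET)): offset=18
After 2 (seek(-20, END)): offset=7
After 3 (seek(1, SET)): offset=1
After 4 (read(3)): returned 'AO0', offset=4
After 5 (read(6)): returned 'A1MWC9', offset=10
After 6 (read(7)): returned '8XXYVGM', offset=17
After 7 (read(3)): returned 'JB8', offset=20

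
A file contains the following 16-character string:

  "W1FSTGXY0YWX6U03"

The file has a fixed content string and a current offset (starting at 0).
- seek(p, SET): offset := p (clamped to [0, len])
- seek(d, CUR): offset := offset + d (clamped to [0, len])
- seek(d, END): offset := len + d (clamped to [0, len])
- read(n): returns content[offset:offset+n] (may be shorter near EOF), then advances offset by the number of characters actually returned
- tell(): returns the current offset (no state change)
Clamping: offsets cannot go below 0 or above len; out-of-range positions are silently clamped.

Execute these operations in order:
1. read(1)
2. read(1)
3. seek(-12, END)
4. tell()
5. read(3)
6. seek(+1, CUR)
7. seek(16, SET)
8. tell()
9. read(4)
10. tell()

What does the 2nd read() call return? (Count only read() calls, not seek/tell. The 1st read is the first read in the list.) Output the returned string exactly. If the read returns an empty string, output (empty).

After 1 (read(1)): returned 'W', offset=1
After 2 (read(1)): returned '1', offset=2
After 3 (seek(-12, END)): offset=4
After 4 (tell()): offset=4
After 5 (read(3)): returned 'TGX', offset=7
After 6 (seek(+1, CUR)): offset=8
After 7 (seek(16, SET)): offset=16
After 8 (tell()): offset=16
After 9 (read(4)): returned '', offset=16
After 10 (tell()): offset=16

Answer: 1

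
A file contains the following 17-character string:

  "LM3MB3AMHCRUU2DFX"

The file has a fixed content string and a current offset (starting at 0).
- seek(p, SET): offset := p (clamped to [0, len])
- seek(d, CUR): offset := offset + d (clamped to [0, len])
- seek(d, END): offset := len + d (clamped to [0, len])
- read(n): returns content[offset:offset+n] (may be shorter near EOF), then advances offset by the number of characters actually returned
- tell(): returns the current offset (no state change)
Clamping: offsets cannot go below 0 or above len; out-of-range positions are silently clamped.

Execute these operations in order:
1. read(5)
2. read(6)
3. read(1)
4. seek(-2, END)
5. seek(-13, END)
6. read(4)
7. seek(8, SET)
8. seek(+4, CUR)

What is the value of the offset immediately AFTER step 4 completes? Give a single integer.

After 1 (read(5)): returned 'LM3MB', offset=5
After 2 (read(6)): returned '3AMHCR', offset=11
After 3 (read(1)): returned 'U', offset=12
After 4 (seek(-2, END)): offset=15

Answer: 15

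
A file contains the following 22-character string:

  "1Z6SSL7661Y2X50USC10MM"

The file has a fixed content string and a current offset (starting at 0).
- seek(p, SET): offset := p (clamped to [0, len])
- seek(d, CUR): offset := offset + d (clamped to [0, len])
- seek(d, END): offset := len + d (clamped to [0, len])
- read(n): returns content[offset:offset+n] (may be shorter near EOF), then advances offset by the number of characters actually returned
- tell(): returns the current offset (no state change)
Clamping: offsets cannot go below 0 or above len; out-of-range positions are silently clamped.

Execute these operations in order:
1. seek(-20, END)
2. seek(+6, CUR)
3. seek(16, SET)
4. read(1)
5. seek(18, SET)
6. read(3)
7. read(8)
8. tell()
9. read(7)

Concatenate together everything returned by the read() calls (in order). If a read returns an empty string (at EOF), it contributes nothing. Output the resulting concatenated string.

Answer: S10MM

Derivation:
After 1 (seek(-20, END)): offset=2
After 2 (seek(+6, CUR)): offset=8
After 3 (seek(16, SET)): offset=16
After 4 (read(1)): returned 'S', offset=17
After 5 (seek(18, SET)): offset=18
After 6 (read(3)): returned '10M', offset=21
After 7 (read(8)): returned 'M', offset=22
After 8 (tell()): offset=22
After 9 (read(7)): returned '', offset=22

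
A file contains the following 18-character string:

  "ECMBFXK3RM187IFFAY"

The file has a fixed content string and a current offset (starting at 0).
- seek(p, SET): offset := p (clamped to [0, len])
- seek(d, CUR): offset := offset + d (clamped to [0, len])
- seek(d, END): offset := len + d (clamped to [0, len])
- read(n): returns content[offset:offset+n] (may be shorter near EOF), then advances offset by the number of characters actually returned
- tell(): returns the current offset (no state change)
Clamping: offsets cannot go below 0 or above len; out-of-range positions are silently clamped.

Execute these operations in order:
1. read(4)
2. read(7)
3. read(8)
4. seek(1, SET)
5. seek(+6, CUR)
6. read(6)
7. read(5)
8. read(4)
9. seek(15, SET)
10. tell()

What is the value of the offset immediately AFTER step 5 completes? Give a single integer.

Answer: 7

Derivation:
After 1 (read(4)): returned 'ECMB', offset=4
After 2 (read(7)): returned 'FXK3RM1', offset=11
After 3 (read(8)): returned '87IFFAY', offset=18
After 4 (seek(1, SET)): offset=1
After 5 (seek(+6, CUR)): offset=7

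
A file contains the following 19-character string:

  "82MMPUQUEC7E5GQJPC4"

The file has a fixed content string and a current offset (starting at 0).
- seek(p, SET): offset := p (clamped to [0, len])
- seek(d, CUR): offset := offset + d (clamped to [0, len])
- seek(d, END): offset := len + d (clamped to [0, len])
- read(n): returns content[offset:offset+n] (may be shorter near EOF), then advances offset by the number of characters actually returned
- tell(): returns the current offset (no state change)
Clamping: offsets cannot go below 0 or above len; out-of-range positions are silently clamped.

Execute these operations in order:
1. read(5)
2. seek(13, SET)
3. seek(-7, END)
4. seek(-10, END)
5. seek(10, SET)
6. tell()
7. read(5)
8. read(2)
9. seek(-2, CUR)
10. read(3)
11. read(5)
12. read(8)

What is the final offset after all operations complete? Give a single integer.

Answer: 19

Derivation:
After 1 (read(5)): returned '82MMP', offset=5
After 2 (seek(13, SET)): offset=13
After 3 (seek(-7, END)): offset=12
After 4 (seek(-10, END)): offset=9
After 5 (seek(10, SET)): offset=10
After 6 (tell()): offset=10
After 7 (read(5)): returned '7E5GQ', offset=15
After 8 (read(2)): returned 'JP', offset=17
After 9 (seek(-2, CUR)): offset=15
After 10 (read(3)): returned 'JPC', offset=18
After 11 (read(5)): returned '4', offset=19
After 12 (read(8)): returned '', offset=19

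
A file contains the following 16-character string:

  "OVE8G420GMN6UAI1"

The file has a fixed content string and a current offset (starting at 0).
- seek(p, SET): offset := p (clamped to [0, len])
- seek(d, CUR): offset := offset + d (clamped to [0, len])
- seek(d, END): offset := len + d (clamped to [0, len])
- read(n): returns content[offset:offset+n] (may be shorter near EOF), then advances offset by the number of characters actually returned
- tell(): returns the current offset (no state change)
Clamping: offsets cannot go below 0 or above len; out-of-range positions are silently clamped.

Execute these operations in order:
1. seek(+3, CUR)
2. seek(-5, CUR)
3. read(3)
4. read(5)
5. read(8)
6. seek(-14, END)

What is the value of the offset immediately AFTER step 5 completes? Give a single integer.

After 1 (seek(+3, CUR)): offset=3
After 2 (seek(-5, CUR)): offset=0
After 3 (read(3)): returned 'OVE', offset=3
After 4 (read(5)): returned '8G420', offset=8
After 5 (read(8)): returned 'GMN6UAI1', offset=16

Answer: 16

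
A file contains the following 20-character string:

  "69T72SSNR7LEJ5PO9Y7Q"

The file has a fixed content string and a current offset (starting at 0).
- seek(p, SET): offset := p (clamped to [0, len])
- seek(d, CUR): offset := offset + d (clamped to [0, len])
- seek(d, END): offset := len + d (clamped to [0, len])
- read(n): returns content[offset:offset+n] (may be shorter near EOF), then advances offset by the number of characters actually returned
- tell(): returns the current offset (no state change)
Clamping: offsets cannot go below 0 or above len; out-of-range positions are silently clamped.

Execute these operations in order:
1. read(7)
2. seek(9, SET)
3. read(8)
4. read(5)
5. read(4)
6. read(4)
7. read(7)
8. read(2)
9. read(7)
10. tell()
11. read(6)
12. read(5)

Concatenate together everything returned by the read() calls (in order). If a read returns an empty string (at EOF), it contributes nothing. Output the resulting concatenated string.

Answer: 69T72SS7LEJ5PO9Y7Q

Derivation:
After 1 (read(7)): returned '69T72SS', offset=7
After 2 (seek(9, SET)): offset=9
After 3 (read(8)): returned '7LEJ5PO9', offset=17
After 4 (read(5)): returned 'Y7Q', offset=20
After 5 (read(4)): returned '', offset=20
After 6 (read(4)): returned '', offset=20
After 7 (read(7)): returned '', offset=20
After 8 (read(2)): returned '', offset=20
After 9 (read(7)): returned '', offset=20
After 10 (tell()): offset=20
After 11 (read(6)): returned '', offset=20
After 12 (read(5)): returned '', offset=20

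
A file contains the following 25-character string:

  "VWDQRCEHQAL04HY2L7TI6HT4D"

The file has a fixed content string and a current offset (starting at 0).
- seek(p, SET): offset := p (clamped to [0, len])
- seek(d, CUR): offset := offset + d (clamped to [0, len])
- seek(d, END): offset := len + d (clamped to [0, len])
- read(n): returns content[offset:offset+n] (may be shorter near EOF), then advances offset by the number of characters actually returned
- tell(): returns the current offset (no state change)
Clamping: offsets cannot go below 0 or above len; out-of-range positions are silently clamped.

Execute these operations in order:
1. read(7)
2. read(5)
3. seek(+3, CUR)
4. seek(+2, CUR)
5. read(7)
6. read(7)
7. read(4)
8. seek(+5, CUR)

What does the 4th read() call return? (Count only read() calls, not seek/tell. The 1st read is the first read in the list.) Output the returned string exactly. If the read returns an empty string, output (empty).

After 1 (read(7)): returned 'VWDQRCE', offset=7
After 2 (read(5)): returned 'HQAL0', offset=12
After 3 (seek(+3, CUR)): offset=15
After 4 (seek(+2, CUR)): offset=17
After 5 (read(7)): returned '7TI6HT4', offset=24
After 6 (read(7)): returned 'D', offset=25
After 7 (read(4)): returned '', offset=25
After 8 (seek(+5, CUR)): offset=25

Answer: D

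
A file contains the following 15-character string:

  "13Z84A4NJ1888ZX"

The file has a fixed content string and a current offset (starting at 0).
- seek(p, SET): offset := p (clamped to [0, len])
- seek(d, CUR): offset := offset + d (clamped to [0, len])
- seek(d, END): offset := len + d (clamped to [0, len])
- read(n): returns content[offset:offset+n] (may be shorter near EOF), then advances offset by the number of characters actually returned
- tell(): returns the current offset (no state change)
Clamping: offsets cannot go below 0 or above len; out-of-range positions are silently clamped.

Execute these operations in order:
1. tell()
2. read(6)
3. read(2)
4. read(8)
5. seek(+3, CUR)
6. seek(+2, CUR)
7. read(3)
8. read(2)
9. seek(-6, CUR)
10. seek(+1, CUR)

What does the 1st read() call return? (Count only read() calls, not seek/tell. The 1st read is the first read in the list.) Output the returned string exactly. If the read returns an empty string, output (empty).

Answer: 13Z84A

Derivation:
After 1 (tell()): offset=0
After 2 (read(6)): returned '13Z84A', offset=6
After 3 (read(2)): returned '4N', offset=8
After 4 (read(8)): returned 'J1888ZX', offset=15
After 5 (seek(+3, CUR)): offset=15
After 6 (seek(+2, CUR)): offset=15
After 7 (read(3)): returned '', offset=15
After 8 (read(2)): returned '', offset=15
After 9 (seek(-6, CUR)): offset=9
After 10 (seek(+1, CUR)): offset=10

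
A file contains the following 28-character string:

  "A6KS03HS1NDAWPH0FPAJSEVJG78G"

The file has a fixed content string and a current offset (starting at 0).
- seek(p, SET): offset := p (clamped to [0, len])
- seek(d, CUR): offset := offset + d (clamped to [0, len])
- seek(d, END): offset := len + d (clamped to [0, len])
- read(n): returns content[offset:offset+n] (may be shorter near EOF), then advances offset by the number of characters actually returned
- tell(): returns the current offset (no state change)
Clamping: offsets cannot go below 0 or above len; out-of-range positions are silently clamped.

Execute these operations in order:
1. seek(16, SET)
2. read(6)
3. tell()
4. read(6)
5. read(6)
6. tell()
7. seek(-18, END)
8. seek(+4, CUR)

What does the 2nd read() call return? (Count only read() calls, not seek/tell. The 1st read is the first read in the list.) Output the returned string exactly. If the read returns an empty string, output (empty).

After 1 (seek(16, SET)): offset=16
After 2 (read(6)): returned 'FPAJSE', offset=22
After 3 (tell()): offset=22
After 4 (read(6)): returned 'VJG78G', offset=28
After 5 (read(6)): returned '', offset=28
After 6 (tell()): offset=28
After 7 (seek(-18, END)): offset=10
After 8 (seek(+4, CUR)): offset=14

Answer: VJG78G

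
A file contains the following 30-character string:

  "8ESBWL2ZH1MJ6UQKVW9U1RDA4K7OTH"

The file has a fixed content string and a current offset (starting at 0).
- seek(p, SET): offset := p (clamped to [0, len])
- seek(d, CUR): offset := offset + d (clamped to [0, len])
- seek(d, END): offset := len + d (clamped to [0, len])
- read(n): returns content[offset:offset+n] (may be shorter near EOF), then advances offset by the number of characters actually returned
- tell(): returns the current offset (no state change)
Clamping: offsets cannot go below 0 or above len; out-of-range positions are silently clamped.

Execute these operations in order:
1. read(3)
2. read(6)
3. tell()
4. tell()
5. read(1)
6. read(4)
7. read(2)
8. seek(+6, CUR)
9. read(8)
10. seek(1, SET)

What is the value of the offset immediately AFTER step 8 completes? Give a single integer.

Answer: 22

Derivation:
After 1 (read(3)): returned '8ES', offset=3
After 2 (read(6)): returned 'BWL2ZH', offset=9
After 3 (tell()): offset=9
After 4 (tell()): offset=9
After 5 (read(1)): returned '1', offset=10
After 6 (read(4)): returned 'MJ6U', offset=14
After 7 (read(2)): returned 'QK', offset=16
After 8 (seek(+6, CUR)): offset=22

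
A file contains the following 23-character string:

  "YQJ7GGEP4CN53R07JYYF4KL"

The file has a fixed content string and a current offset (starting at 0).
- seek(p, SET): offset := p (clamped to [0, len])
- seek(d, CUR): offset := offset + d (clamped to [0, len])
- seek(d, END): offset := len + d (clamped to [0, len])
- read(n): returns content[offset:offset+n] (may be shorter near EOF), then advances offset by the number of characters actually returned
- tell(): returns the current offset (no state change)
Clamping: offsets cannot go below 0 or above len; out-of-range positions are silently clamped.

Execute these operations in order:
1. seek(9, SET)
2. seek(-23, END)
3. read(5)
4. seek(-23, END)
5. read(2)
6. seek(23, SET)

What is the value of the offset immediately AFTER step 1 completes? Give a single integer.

Answer: 9

Derivation:
After 1 (seek(9, SET)): offset=9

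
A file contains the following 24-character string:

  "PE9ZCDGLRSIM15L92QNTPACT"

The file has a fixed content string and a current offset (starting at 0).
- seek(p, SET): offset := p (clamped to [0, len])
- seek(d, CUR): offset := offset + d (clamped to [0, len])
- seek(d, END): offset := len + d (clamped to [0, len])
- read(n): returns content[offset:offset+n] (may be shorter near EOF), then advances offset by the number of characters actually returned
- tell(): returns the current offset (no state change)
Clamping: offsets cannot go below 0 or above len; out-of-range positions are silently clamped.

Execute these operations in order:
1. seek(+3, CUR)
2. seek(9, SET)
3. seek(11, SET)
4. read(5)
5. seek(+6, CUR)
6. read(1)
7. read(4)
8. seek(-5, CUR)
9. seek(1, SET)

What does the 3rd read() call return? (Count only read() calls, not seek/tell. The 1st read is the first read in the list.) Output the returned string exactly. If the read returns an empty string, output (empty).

After 1 (seek(+3, CUR)): offset=3
After 2 (seek(9, SET)): offset=9
After 3 (seek(11, SET)): offset=11
After 4 (read(5)): returned 'M15L9', offset=16
After 5 (seek(+6, CUR)): offset=22
After 6 (read(1)): returned 'C', offset=23
After 7 (read(4)): returned 'T', offset=24
After 8 (seek(-5, CUR)): offset=19
After 9 (seek(1, SET)): offset=1

Answer: T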